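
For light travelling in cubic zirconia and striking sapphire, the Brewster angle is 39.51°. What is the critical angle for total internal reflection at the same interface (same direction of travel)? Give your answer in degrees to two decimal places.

θ_c ≈ 55.55°

tan θ_B = n₂/n₁ = tan 39.51° = 0.8246.
Total internal reflection: sin θ_c = n₂/n₁ = 0.8246.
θ_c = arcsin(0.8246) = 55.55°.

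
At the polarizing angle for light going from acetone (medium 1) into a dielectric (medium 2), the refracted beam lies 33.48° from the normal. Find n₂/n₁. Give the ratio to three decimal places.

θ_B + θ_t = 90°, so θ_B = 90° − 33.48° = 56.52°.
Then n₂/n₁ = tan θ_B = tan 56.52° = 1.512.

n₂/n₁ ≈ 1.512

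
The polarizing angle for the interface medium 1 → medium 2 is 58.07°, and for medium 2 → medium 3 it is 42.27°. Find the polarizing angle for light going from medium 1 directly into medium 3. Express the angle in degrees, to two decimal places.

Each Brewster angle gives a ratio: n₂/n₁ = tan 58.07° = 1.6047, n₃/n₂ = tan 42.27° = 0.9090.
n₃/n₁ = 1.4586. Then tan θ_B(1→3) = n₃/n₁, so θ_B(1→3) = arctan(1.4586) = 55.57°.

θ_B ≈ 55.57°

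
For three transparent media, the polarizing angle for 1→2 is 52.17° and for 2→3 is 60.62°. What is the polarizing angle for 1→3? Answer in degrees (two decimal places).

tan θ_B(1→2) = n₂/n₁ = tan 52.17° = 1.2878.
tan θ_B(2→3) = n₃/n₂ = tan 60.62° = 1.7762.
So n₃/n₁ = (n₂/n₁)(n₃/n₂) = 1.2878 × 1.7762 = 2.2873.
θ_B(1→3) = arctan(2.2873) = 66.39°.

θ_B ≈ 66.39°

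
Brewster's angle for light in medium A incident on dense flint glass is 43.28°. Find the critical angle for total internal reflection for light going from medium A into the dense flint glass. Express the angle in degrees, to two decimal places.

θ_c ≈ 70.34°

tan θ_B = n₂/n₁ = tan 43.28° = 0.9417.
Total internal reflection: sin θ_c = n₂/n₁ = 0.9417.
θ_c = arcsin(0.9417) = 70.34°.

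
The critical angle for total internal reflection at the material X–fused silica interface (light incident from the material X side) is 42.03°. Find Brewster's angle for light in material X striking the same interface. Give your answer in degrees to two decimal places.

θ_B ≈ 33.80°

n₂/n₁ = sin θ_c = sin 42.03° = 0.6695.
tan θ_B equals the same ratio, so θ_B = arctan(0.6695) = 33.80°.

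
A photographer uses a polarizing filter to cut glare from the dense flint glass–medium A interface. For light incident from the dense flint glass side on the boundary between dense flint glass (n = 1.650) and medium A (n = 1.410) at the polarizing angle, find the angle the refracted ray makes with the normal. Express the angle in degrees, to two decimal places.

First find Brewster's angle: tan θ_B = 1.410/1.650 = 0.8545, giving θ_B = 40.52°.
At Brewster's angle the reflected and refracted rays are perpendicular, so θ_t = 90° − θ_B = 90° − 40.52° = 49.48°.

θ_t ≈ 49.48°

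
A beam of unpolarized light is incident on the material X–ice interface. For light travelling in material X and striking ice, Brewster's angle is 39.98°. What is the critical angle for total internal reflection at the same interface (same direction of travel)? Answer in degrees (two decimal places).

θ_c ≈ 56.98°

n₂/n₁ = tan 39.98° = 0.8385; the critical angle satisfies sin θ_c = n₂/n₁.
θ_c = arcsin(0.8385) = 56.98°.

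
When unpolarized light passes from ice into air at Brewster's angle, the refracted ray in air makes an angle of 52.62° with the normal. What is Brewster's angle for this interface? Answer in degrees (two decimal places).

At Brewster's angle the reflected and refracted rays are perpendicular, so θ_B + θ_t = 90°.
θ_B = 90° − 52.62° = 37.38°.

θ_B ≈ 37.38°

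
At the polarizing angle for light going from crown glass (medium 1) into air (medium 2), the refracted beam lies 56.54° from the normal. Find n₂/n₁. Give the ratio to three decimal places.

n₂/n₁ ≈ 0.661

At Brewster incidence θ_B = 90° − θ_t = 90° − 56.54° = 33.46°.
tan θ_B = n₂/n₁, so n₂/n₁ = tan 33.46° = 0.661.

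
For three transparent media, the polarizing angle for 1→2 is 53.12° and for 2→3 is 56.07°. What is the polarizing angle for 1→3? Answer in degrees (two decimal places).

θ_B ≈ 63.22°

Each Brewster angle gives a ratio: n₂/n₁ = tan 53.12° = 1.3328, n₃/n₂ = tan 56.07° = 1.4865.
n₃/n₁ = 1.9812. Then tan θ_B(1→3) = n₃/n₁, so θ_B(1→3) = arctan(1.9812) = 63.22°.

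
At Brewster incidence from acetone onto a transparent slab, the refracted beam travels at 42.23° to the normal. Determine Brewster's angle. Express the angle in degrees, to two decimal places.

Brewster's condition makes the reflected and refracted beams perpendicular: θ_B + θ_t = 90°.
θ_B = 90° − 42.23° = 47.77°.

θ_B ≈ 47.77°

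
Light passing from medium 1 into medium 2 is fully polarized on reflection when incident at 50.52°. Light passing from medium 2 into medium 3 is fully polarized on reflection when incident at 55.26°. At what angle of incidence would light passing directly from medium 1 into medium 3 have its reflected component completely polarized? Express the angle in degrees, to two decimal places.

θ_B ≈ 60.26°

n₂/n₁ = tan 50.52° = 1.2140 and n₃/n₂ = tan 55.26° = 1.4420.
n₃/n₁ = 1.7506. Then tan θ_B(1→3) = n₃/n₁, so θ_B(1→3) = arctan(1.7506) = 60.26°.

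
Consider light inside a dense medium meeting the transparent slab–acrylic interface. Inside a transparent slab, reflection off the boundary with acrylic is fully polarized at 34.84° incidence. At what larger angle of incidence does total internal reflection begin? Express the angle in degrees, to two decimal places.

n₂/n₁ = tan 34.84° = 0.6961; the critical angle satisfies sin θ_c = n₂/n₁.
θ_c = arcsin(0.6961) = 44.11°.

θ_c ≈ 44.11°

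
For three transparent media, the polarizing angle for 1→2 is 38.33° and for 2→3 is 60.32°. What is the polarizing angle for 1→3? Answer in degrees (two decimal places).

n₂/n₁ = tan 38.33° = 0.7906 and n₃/n₂ = tan 60.32° = 1.7546.
Multiplying, n₃/n₁ = 0.7906 × 1.7546 = 1.3872, and θ_B(1→3) = arctan 1.3872 = 54.21°.

θ_B ≈ 54.21°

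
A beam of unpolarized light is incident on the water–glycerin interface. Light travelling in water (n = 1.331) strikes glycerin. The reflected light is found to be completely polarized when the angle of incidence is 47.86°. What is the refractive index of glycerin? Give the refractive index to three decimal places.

Brewster's law: tan θ_B = n₂/n₁ (light incident in water, refracted into glycerin).
n₂ = n₁ tan θ_B = 1.331 × tan 47.86° = 1.471.

n ≈ 1.471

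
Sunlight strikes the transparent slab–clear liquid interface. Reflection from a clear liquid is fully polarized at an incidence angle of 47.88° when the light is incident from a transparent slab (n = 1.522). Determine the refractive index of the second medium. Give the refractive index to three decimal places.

Full polarization of the reflected beam means tan θ_B = n₂/n₁, where n₁ is the incident medium (a transparent slab).
n₂ = n₁ tan θ_B = 1.522 × tan 47.88° = 1.683.

n ≈ 1.683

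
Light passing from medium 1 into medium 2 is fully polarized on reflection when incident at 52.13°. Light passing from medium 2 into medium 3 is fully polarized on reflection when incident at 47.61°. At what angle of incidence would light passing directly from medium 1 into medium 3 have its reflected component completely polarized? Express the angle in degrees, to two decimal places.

θ_B ≈ 54.63°

tan θ_B(1→2) = n₂/n₁ = tan 52.13° = 1.2859.
tan θ_B(2→3) = n₃/n₂ = tan 47.61° = 1.0955.
n₃/n₁ = 1.4088. Then tan θ_B(1→3) = n₃/n₁, so θ_B(1→3) = arctan(1.4088) = 54.63°.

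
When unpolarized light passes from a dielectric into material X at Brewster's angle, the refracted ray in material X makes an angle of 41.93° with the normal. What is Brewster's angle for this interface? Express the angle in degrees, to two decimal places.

Since the reflected and refracted rays are at right angles at the polarizing angle, θ_B + θ_t = 90°.
So θ_B = 90° − θ_t = 90° − 41.93° = 48.07°.

θ_B ≈ 48.07°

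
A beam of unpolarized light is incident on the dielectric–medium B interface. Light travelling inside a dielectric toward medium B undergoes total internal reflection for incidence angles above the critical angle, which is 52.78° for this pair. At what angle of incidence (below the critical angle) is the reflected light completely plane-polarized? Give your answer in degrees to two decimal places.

θ_B ≈ 38.53°

At the critical angle sin θ_c = n₂/n₁, giving n₂/n₁ = sin 52.78° = 0.7963.
Then tan θ_B = n₂/n₁ = 0.7963, so θ_B = arctan 0.7963 = 38.53°.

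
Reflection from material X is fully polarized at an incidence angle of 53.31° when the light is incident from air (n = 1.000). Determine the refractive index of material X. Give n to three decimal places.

Brewster's law: tan θ_B = n₂/n₁ (light incident in air, refracted into material X).
n₂ = n₁ tan θ_B = 1.000 × tan 53.31° = 1.342.

n ≈ 1.342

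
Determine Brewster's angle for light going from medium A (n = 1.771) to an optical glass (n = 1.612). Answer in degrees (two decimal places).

θ_B ≈ 42.31°

Here n₂/n₁ = 1.612/1.771 = 0.9102, and Brewster's law gives tan θ_B = n₂/n₁.
θ_B = arctan(0.9102) = 42.31°.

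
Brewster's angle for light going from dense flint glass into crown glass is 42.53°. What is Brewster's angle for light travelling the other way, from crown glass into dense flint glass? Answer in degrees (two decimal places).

θ_B' ≈ 47.47°

Reversing the direction swaps n₁ and n₂, so tan θ_B' = 1/tan θ_B and θ_B' = 90° − θ_B.
Hence θ_B' = 90° − 42.53° = 47.47°.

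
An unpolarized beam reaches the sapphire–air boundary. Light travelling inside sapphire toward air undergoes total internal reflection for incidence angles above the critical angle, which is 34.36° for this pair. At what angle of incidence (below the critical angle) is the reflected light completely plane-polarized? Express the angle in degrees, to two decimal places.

At the critical angle sin θ_c = n₂/n₁, giving n₂/n₁ = sin 34.36° = 0.5644.
Then tan θ_B = n₂/n₁ = 0.5644, so θ_B = arctan 0.5644 = 29.44°.

θ_B ≈ 29.44°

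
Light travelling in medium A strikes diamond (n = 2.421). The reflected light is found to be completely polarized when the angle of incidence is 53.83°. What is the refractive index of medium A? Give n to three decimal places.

At Brewster's angle, tan θ_B = n₂/n₁ with n₁ on the incident side (medium A) and n₂ on the transmitted side (diamond).
n₁ = n₂ / tan θ_B = 2.421 / tan 53.83° = 1.770.

n ≈ 1.770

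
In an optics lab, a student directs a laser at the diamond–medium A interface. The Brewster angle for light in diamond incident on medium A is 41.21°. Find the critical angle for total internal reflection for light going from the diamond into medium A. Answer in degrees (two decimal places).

n₂/n₁ = tan 41.21° = 0.8757; the critical angle satisfies sin θ_c = n₂/n₁.
θ_c = arcsin(0.8757) = 61.13°.

θ_c ≈ 61.13°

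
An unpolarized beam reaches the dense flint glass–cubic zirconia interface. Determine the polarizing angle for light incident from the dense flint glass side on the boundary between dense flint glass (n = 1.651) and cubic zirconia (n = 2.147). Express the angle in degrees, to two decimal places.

θ_B ≈ 52.44°

The reflected p-component vanishes when tan θ_B = n₂/n₁.
Brewster's condition: tan θ_B = n₂/n₁ = 2.147/1.651 = 1.3004. Taking the arctangent, θ_B = 52.44°.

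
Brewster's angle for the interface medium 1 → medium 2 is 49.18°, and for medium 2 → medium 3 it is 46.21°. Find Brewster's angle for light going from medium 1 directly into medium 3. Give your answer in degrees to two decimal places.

θ_B ≈ 50.37°

tan θ_B(1→2) = n₂/n₁ = tan 49.18° = 1.1577.
tan θ_B(2→3) = n₃/n₂ = tan 46.21° = 1.0432.
So n₃/n₁ = (n₂/n₁)(n₃/n₂) = 1.1577 × 1.0432 = 1.2077.
θ_B(1→3) = arctan(1.2077) = 50.37°.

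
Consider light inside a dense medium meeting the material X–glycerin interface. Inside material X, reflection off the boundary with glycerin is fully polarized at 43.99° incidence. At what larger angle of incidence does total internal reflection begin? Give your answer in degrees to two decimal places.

From Brewster, n₂/n₁ = tan θ_B = tan 43.99° = 0.9654.
Then sin θ_c = n₂/n₁ = 0.9654, so θ_c = arcsin 0.9654 = 74.87°.

θ_c ≈ 74.87°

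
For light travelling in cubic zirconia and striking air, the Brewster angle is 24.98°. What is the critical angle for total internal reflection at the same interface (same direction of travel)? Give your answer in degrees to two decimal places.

From Brewster, n₂/n₁ = tan θ_B = tan 24.98° = 0.4659.
Then sin θ_c = n₂/n₁ = 0.4659, so θ_c = arcsin 0.4659 = 27.77°.

θ_c ≈ 27.77°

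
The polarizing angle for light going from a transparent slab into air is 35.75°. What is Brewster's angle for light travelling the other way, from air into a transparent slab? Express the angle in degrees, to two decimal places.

Reversing the direction swaps n₁ and n₂, so tan θ_B' = 1/tan θ_B and θ_B' = 90° − θ_B.
Hence θ_B' = 90° − 35.75° = 54.25°.

θ_B' ≈ 54.25°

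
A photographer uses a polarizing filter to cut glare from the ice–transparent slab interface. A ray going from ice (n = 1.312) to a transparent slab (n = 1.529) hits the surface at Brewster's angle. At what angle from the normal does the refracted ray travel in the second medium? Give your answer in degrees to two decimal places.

θ_t ≈ 40.63°

tan θ_B = n₂/n₁ = 1.529/1.312 = 1.1654, so θ_B = 49.37°.
The refracted ray is perpendicular to the reflected ray, so θ_t = 90° − θ_B = 40.63°.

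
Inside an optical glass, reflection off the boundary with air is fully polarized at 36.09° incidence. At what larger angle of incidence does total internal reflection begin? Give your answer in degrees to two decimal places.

tan θ_B = n₂/n₁ = tan 36.09° = 0.7289.
Total internal reflection: sin θ_c = n₂/n₁ = 0.7289.
θ_c = arcsin(0.7289) = 46.80°.

θ_c ≈ 46.80°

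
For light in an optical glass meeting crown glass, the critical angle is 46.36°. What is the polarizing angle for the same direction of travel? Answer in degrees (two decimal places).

At the critical angle sin θ_c = n₂/n₁, giving n₂/n₁ = sin 46.36° = 0.7237.
Then tan θ_B = n₂/n₁ = 0.7237, so θ_B = arctan 0.7237 = 35.89°.

θ_B ≈ 35.89°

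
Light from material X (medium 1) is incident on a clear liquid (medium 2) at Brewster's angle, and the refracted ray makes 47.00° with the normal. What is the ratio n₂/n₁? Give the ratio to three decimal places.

n₂/n₁ ≈ 0.933

At Brewster incidence θ_B = 90° − θ_t = 90° − 47.00° = 43.00°.
tan θ_B = n₂/n₁, so n₂/n₁ = tan 43.00° = 0.933.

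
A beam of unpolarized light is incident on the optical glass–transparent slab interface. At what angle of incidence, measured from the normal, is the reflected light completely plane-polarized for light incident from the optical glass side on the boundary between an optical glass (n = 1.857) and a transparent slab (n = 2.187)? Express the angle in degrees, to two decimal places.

θ_B ≈ 49.67°

At Brewster's angle the reflected and refracted rays are perpendicular, which with Snell's law gives tan θ_B = n₂/n₁.
tan θ_B = n₂/n₁ = 2.187/1.857 = 1.1777.
θ_B = arctan(1.1777) = 49.67°.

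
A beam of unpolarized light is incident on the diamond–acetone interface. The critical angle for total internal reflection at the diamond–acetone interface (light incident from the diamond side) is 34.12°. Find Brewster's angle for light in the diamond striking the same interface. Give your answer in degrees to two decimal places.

θ_B ≈ 29.29°

At the critical angle sin θ_c = n₂/n₁, giving n₂/n₁ = sin 34.12° = 0.5609.
Then tan θ_B = n₂/n₁ = 0.5609, so θ_B = arctan 0.5609 = 29.29°.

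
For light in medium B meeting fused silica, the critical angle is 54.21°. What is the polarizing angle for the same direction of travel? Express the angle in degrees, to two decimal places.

θ_B ≈ 39.05°

sin θ_c = n₂/n₁, so n₂/n₁ = sin 54.21° = 0.8112.
Brewster: tan θ_B = n₂/n₁ = 0.8112.
θ_B = arctan(0.8112) = 39.05°.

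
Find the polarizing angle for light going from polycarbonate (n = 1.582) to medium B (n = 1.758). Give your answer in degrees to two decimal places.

θ_B ≈ 48.02°

The reflected p-component vanishes when tan θ_B = n₂/n₁.
Brewster's condition: tan θ_B = n₂/n₁ = 1.758/1.582 = 1.1113.
θ_B = arctan(1.1113) = 48.02°.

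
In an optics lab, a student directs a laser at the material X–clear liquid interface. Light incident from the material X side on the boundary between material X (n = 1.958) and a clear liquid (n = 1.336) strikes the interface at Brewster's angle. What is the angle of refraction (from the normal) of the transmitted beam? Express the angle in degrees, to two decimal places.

θ_t ≈ 55.69°

θ_B = arctan(n₂/n₁) = arctan(1.336/1.958) = 34.31°.
Since θ_B + θ_t = 90° at Brewster incidence, θ_t = 90° − 34.31° = 55.69°.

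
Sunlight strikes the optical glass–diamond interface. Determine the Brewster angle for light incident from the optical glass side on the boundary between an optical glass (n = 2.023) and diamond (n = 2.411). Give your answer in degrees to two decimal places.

Here n₂/n₁ = 2.411/2.023 = 1.1918, and Brewster's law gives tan θ_B = n₂/n₁.
θ_B = arctan(1.1918) = 50.00°.

θ_B ≈ 50.00°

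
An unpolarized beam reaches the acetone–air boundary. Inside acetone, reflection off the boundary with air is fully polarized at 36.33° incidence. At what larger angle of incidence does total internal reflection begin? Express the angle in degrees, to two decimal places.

θ_c ≈ 47.34°

n₂/n₁ = tan 36.33° = 0.7354; the critical angle satisfies sin θ_c = n₂/n₁.
θ_c = arcsin(0.7354) = 47.34°.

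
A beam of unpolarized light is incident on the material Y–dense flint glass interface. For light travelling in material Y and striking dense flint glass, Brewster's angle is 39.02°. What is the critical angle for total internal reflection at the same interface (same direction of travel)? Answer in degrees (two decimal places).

n₂/n₁ = tan 39.02° = 0.8104; the critical angle satisfies sin θ_c = n₂/n₁.
θ_c = arcsin(0.8104) = 54.13°.

θ_c ≈ 54.13°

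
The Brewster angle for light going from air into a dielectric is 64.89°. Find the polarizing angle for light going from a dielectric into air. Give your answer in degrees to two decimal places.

The two Brewster angles are complementary: θ_B' = 90° − θ_B = 90° − 64.89° = 25.11°.

θ_B' ≈ 25.11°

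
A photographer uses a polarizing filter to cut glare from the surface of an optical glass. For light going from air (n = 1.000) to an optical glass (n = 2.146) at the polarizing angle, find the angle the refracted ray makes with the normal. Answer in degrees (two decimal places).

θ_t ≈ 24.98°

First find Brewster's angle: tan θ_B = 2.146/1.000 = 2.1460, giving θ_B = 65.02°.
Since θ_B + θ_t = 90° at Brewster incidence, θ_t = 90° − 65.02° = 24.98°.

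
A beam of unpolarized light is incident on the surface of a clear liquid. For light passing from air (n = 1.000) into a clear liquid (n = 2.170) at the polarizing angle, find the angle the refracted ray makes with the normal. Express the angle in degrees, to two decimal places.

θ_t ≈ 24.74°

θ_B = arctan(n₂/n₁) = arctan(2.170/1.000) = 65.26°.
At Brewster's angle the reflected and refracted rays are perpendicular, so θ_t = 90° − θ_B = 90° − 65.26° = 24.74°.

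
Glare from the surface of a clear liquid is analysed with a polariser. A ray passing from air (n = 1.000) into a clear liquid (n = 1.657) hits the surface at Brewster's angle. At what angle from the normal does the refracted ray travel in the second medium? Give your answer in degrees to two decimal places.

First find Brewster's angle: tan θ_B = 1.657/1.000 = 1.6570, giving θ_B = 58.89°.
The refracted ray is perpendicular to the reflected ray, so θ_t = 90° − θ_B = 31.11°.

θ_t ≈ 31.11°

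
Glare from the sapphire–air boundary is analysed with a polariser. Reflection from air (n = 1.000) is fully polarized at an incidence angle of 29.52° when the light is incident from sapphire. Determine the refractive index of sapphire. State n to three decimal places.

n ≈ 1.766

At Brewster's angle, tan θ_B = n₂/n₁ with n₁ on the incident side (sapphire) and n₂ on the transmitted side (air).
n₁ = n₂ / tan θ_B = 1.000 / tan 29.52° = 1.766.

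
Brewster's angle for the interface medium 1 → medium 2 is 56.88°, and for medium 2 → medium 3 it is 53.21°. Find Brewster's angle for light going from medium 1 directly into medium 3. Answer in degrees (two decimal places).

θ_B ≈ 63.99°

tan θ_B(1→2) = n₂/n₁ = tan 56.88° = 1.5328.
tan θ_B(2→3) = n₃/n₂ = tan 53.21° = 1.3372.
So n₃/n₁ = (n₂/n₁)(n₃/n₂) = 1.5328 × 1.3372 = 2.0497.
θ_B(1→3) = arctan(2.0497) = 63.99°.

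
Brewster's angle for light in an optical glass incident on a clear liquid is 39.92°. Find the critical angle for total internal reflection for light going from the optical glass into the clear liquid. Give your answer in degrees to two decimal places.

n₂/n₁ = tan 39.92° = 0.8367; the critical angle satisfies sin θ_c = n₂/n₁.
θ_c = arcsin(0.8367) = 56.80°.

θ_c ≈ 56.80°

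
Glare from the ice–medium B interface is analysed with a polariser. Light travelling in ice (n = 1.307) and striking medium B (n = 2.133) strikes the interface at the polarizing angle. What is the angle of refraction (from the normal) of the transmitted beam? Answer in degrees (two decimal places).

θ_B = arctan(n₂/n₁) = arctan(2.133/1.307) = 58.50°.
Since θ_B + θ_t = 90° at Brewster incidence, θ_t = 90° − 58.50° = 31.50°.

θ_t ≈ 31.50°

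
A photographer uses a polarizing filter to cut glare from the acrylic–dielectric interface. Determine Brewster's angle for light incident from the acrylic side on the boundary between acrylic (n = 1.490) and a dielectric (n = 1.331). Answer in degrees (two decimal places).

θ_B ≈ 41.77°

tan θ_B = n₂/n₁ = 1.331/1.490 = 0.8933.
So θ_B = arctan 0.8933 = 41.77°.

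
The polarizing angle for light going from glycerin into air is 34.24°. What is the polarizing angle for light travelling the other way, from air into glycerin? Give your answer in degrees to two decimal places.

tan θ_B' = n₁/n₂ = 1/tan θ_B, so θ_B' = 90° − θ_B.
θ_B' = 90° − 34.24° = 55.76°.

θ_B' ≈ 55.76°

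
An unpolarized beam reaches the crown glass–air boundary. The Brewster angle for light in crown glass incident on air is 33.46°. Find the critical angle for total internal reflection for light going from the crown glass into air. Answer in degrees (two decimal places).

θ_c ≈ 41.37°

From Brewster, n₂/n₁ = tan θ_B = tan 33.46° = 0.6609.
Then sin θ_c = n₂/n₁ = 0.6609, so θ_c = arcsin 0.6609 = 41.37°.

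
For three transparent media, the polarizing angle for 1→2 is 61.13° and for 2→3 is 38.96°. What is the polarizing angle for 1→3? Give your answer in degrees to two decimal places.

tan θ_B(1→2) = n₂/n₁ = tan 61.13° = 1.8137.
tan θ_B(2→3) = n₃/n₂ = tan 38.96° = 0.8086.
So n₃/n₁ = (n₂/n₁)(n₃/n₂) = 1.8137 × 0.8086 = 1.4666.
θ_B(1→3) = arctan(1.4666) = 55.71°.

θ_B ≈ 55.71°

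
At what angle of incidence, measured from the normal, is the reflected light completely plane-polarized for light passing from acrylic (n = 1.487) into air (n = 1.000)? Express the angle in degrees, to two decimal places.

θ_B ≈ 33.92°

The reflected p-component vanishes when tan θ_B = n₂/n₁.
Brewster's condition: tan θ_B = n₂/n₁ = 1.000/1.487 = 0.6725.
θ_B = arctan(0.6725) = 33.92°.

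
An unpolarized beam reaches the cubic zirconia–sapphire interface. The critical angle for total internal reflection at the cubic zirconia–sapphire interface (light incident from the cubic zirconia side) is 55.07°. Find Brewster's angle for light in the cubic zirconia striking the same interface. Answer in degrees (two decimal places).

θ_B ≈ 39.35°

sin θ_c = n₂/n₁, so n₂/n₁ = sin 55.07° = 0.8199.
Brewster: tan θ_B = n₂/n₁ = 0.8199.
θ_B = arctan(0.8199) = 39.35°.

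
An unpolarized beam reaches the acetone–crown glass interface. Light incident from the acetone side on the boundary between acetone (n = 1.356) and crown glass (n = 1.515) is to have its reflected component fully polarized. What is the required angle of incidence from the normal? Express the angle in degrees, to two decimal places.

θ_B ≈ 48.17°

Here n₂/n₁ = 1.515/1.356 = 1.1173, and Brewster's law gives tan θ_B = n₂/n₁. Taking the arctangent, θ_B = 48.17°.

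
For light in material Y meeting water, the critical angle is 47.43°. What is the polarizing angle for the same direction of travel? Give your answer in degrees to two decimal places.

sin θ_c = n₂/n₁, so n₂/n₁ = sin 47.43° = 0.7365.
Brewster: tan θ_B = n₂/n₁ = 0.7365.
θ_B = arctan(0.7365) = 36.37°.

θ_B ≈ 36.37°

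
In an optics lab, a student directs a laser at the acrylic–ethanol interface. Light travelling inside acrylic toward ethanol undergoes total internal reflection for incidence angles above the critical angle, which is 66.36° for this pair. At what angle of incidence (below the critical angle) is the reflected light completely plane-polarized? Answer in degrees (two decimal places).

At the critical angle sin θ_c = n₂/n₁, giving n₂/n₁ = sin 66.36° = 0.9161.
Then tan θ_B = n₂/n₁ = 0.9161, so θ_B = arctan 0.9161 = 42.49°.

θ_B ≈ 42.49°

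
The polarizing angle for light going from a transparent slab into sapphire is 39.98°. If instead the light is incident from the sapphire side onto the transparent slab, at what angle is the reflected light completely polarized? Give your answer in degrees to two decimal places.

Reversing the direction swaps n₁ and n₂, so tan θ_B' = 1/tan θ_B and θ_B' = 90° − θ_B.
Hence θ_B' = 90° − 39.98° = 50.02°.

θ_B' ≈ 50.02°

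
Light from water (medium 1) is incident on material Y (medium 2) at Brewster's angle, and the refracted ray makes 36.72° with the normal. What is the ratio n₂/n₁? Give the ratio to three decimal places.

θ_B + θ_t = 90°, so θ_B = 90° − 36.72° = 53.28°.
tan θ_B = n₂/n₁, so n₂/n₁ = tan 53.28° = 1.341.

n₂/n₁ ≈ 1.341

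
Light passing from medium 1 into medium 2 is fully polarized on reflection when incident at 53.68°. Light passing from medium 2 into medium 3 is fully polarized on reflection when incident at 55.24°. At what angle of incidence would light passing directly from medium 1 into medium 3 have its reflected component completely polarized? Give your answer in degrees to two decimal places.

θ_B ≈ 62.97°

tan θ_B(1→2) = n₂/n₁ = tan 53.68° = 1.3603.
tan θ_B(2→3) = n₃/n₂ = tan 55.24° = 1.4410.
Multiplying, n₃/n₁ = 1.3603 × 1.4410 = 1.9602, and θ_B(1→3) = arctan 1.9602 = 62.97°.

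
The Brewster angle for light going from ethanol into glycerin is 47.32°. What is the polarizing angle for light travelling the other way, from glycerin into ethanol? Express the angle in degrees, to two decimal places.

θ_B' ≈ 42.68°

Reversing the direction swaps n₁ and n₂, so tan θ_B' = 1/tan θ_B and θ_B' = 90° − θ_B.
Hence θ_B' = 90° − 47.32° = 42.68°.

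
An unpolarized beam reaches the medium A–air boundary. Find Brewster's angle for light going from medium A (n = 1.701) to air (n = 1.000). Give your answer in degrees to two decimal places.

tan θ_B = n₂/n₁ = 1.000/1.701 = 0.5879.
θ_B = arctan(0.5879) = 30.45°.

θ_B ≈ 30.45°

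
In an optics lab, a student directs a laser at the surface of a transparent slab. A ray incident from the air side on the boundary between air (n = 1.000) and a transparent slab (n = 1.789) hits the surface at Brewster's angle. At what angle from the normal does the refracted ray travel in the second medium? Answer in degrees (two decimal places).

First find Brewster's angle: tan θ_B = 1.789/1.000 = 1.7890, giving θ_B = 60.80°.
At Brewster's angle the reflected and refracted rays are perpendicular, so θ_t = 90° − θ_B = 90° − 60.80° = 29.20°.

θ_t ≈ 29.20°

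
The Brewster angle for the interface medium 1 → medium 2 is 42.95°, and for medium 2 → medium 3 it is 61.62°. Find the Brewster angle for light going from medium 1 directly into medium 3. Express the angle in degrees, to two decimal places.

θ_B ≈ 59.87°

tan θ_B(1→2) = n₂/n₁ = tan 42.95° = 0.9309.
tan θ_B(2→3) = n₃/n₂ = tan 61.62° = 1.8510.
Multiplying, n₃/n₁ = 0.9309 × 1.8510 = 1.7231, and θ_B(1→3) = arctan 1.7231 = 59.87°.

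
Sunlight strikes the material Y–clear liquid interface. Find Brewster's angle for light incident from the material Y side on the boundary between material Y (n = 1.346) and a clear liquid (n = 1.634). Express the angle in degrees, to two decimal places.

θ_B ≈ 50.52°

The reflected p-component vanishes when tan θ_B = n₂/n₁.
Brewster's condition: tan θ_B = n₂/n₁ = 1.634/1.346 = 1.2140. Taking the arctangent, θ_B = 50.52°.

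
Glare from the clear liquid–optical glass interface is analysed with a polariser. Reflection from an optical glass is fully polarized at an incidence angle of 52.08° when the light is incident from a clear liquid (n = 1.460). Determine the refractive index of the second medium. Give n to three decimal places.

n ≈ 1.874

At Brewster's angle, tan θ_B = n₂/n₁ with n₁ on the incident side (a clear liquid) and n₂ on the transmitted side (an optical glass).
n₂ = n₁ tan θ_B = 1.460 × tan 52.08° = 1.874.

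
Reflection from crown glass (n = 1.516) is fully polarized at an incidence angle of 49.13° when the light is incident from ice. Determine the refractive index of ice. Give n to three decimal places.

Full polarization of the reflected beam means tan θ_B = n₂/n₁, where n₁ is the incident medium (ice).
n₁ = n₂ / tan θ_B = 1.516 / tan 49.13° = 1.312.

n ≈ 1.312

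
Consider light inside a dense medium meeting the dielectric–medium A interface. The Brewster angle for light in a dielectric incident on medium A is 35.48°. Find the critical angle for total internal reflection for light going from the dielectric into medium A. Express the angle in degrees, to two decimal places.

θ_c ≈ 45.46°

n₂/n₁ = tan 35.48° = 0.7128; the critical angle satisfies sin θ_c = n₂/n₁.
θ_c = arcsin(0.7128) = 45.46°.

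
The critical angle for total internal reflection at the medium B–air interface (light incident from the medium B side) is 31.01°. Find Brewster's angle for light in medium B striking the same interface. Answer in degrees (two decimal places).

θ_B ≈ 27.26°

sin θ_c = n₂/n₁, so n₂/n₁ = sin 31.01° = 0.5152.
Brewster: tan θ_B = n₂/n₁ = 0.5152.
θ_B = arctan(0.5152) = 27.26°.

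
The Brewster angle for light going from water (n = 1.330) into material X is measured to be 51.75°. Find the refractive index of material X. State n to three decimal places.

Brewster's law: tan θ_B = n₂/n₁ (light incident in water, refracted into material X).
n₂ = n₁ tan θ_B = 1.330 × tan 51.75° = 1.687.

n ≈ 1.687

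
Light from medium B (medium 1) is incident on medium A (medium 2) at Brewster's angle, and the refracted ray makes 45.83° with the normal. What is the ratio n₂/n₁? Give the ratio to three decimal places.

n₂/n₁ ≈ 0.971

At Brewster incidence θ_B = 90° − θ_t = 90° − 45.83° = 44.17°.
Then n₂/n₁ = tan θ_B = tan 44.17° = 0.971.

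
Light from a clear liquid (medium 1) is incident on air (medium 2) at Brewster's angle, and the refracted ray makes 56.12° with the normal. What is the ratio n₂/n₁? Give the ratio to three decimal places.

n₂/n₁ ≈ 0.671

θ_B + θ_t = 90°, so θ_B = 90° − 56.12° = 33.88°.
tan θ_B = n₂/n₁, so n₂/n₁ = tan 33.88° = 0.671.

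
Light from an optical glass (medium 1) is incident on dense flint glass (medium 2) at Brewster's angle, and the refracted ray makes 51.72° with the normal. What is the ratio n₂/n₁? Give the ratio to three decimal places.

n₂/n₁ ≈ 0.789

θ_B + θ_t = 90°, so θ_B = 90° − 51.72° = 38.28°.
Then n₂/n₁ = tan θ_B = tan 38.28° = 0.789.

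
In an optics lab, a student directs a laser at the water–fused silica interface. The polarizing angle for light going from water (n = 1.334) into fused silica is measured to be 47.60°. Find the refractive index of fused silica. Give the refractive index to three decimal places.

Brewster's law: tan θ_B = n₂/n₁ (light incident in water, refracted into fused silica).
n₂ = n₁ tan θ_B = 1.334 × tan 47.60° = 1.461.

n ≈ 1.461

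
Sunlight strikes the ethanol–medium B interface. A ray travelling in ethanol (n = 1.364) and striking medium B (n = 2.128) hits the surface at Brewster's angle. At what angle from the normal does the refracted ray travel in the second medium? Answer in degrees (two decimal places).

θ_t ≈ 32.66°

θ_B = arctan(n₂/n₁) = arctan(2.128/1.364) = 57.34°.
At Brewster's angle the reflected and refracted rays are perpendicular, so θ_t = 90° − θ_B = 90° − 57.34° = 32.66°.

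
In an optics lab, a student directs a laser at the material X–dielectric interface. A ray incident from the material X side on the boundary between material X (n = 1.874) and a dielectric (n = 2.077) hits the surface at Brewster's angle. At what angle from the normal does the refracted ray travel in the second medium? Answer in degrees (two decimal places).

θ_B = arctan(n₂/n₁) = arctan(2.077/1.874) = 47.94°.
The refracted ray is perpendicular to the reflected ray, so θ_t = 90° − θ_B = 42.06°.

θ_t ≈ 42.06°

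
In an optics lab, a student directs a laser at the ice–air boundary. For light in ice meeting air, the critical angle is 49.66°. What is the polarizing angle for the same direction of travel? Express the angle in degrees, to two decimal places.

n₂/n₁ = sin θ_c = sin 49.66° = 0.7622.
tan θ_B equals the same ratio, so θ_B = arctan(0.7622) = 37.32°.

θ_B ≈ 37.32°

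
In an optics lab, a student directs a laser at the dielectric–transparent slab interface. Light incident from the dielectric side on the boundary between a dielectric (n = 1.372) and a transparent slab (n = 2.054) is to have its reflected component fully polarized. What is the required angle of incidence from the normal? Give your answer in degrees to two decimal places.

θ_B ≈ 56.26°

At Brewster's angle the reflected and refracted rays are perpendicular, which with Snell's law gives tan θ_B = n₂/n₁.
tan θ_B = n₂/n₁ = 2.054/1.372 = 1.4971. Taking the arctangent, θ_B = 56.26°.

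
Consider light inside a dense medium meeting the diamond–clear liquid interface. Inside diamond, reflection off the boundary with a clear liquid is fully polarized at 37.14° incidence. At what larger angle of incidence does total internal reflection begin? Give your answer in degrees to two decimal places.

n₂/n₁ = tan 37.14° = 0.7574; the critical angle satisfies sin θ_c = n₂/n₁.
θ_c = arcsin(0.7574) = 49.23°.

θ_c ≈ 49.23°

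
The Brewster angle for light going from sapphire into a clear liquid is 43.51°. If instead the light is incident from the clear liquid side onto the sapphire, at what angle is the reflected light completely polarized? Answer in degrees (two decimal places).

θ_B' ≈ 46.49°

The two Brewster angles are complementary: θ_B' = 90° − θ_B = 90° − 43.51° = 46.49°.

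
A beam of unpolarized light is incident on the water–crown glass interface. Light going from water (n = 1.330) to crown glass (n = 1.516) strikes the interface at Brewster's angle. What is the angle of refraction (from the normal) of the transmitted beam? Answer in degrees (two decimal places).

θ_t ≈ 41.26°

First find Brewster's angle: tan θ_B = 1.516/1.330 = 1.1398, giving θ_B = 48.74°.
The refracted ray is perpendicular to the reflected ray, so θ_t = 90° − θ_B = 41.26°.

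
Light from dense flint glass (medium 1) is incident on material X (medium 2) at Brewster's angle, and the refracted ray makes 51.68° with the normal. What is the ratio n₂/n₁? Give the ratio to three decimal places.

θ_B + θ_t = 90°, so θ_B = 90° − 51.68° = 38.32°.
Then n₂/n₁ = tan θ_B = tan 38.32° = 0.790.

n₂/n₁ ≈ 0.790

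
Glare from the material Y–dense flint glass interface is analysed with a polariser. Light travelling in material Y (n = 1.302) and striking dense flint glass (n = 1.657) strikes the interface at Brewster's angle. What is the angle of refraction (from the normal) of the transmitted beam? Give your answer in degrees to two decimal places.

θ_t ≈ 38.16°

θ_B = arctan(n₂/n₁) = arctan(1.657/1.302) = 51.84°.
Since θ_B + θ_t = 90° at Brewster incidence, θ_t = 90° − 51.84° = 38.16°.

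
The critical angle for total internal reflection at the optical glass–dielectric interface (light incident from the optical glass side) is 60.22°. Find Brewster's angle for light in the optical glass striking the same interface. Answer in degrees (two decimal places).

θ_B ≈ 40.96°

sin θ_c = n₂/n₁, so n₂/n₁ = sin 60.22° = 0.8679.
Brewster: tan θ_B = n₂/n₁ = 0.8679.
θ_B = arctan(0.8679) = 40.96°.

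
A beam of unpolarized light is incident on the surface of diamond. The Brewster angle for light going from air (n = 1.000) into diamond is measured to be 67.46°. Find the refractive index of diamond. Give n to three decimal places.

Full polarization of the reflected beam means tan θ_B = n₂/n₁, where n₁ is the incident medium (air).
n₂ = n₁ tan θ_B = 1.000 × tan 67.46° = 2.409.

n ≈ 2.409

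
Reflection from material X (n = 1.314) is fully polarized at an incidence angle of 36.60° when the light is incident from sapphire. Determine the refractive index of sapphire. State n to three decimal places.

Full polarization of the reflected beam means tan θ_B = n₂/n₁, where n₁ is the incident medium (sapphire).
n₁ = n₂ / tan θ_B = 1.314 / tan 36.60° = 1.769.

n ≈ 1.769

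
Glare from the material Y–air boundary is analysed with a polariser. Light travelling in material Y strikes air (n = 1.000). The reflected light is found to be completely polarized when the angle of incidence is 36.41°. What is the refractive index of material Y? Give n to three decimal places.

n ≈ 1.356

Brewster's law: tan θ_B = n₂/n₁ (light incident in material Y, refracted into air).
n₁ = n₂ / tan θ_B = 1.000 / tan 36.41° = 1.356.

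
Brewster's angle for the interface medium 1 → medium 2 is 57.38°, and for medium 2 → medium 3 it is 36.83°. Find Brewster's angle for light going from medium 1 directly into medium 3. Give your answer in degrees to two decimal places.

θ_B ≈ 49.48°

Each Brewster angle gives a ratio: n₂/n₁ = tan 57.38° = 1.5625, n₃/n₂ = tan 36.83° = 0.7489.
Multiplying, n₃/n₁ = 1.5625 × 0.7489 = 1.1701, and θ_B(1→3) = arctan 1.1701 = 49.48°.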